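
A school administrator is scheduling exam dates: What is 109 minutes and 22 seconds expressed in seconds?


Minutes: 109
Extra seconds: 22
Seconds per minute: 60
Minutes to seconds: 109 x 60 = 6540
Total: 6540 + 22 = 6562

6562


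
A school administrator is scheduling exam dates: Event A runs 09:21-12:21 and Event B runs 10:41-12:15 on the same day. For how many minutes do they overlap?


Interval A: [561, 741] minutes from midnight
Interval B: [641, 735] minutes from midnight
Overlap start = max(561, 641) = 641
Overlap end = min(741, 735) = 735
Overlap = 735 - 641 = 94 minutes

94


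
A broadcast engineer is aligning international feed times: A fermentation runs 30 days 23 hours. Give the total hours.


Days: 30
Extra hours: 23
Hours per day: 24
Days to hours: 30 x 24 = 720
Total: 720 + 23 = 743

743


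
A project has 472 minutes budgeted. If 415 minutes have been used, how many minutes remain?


Total budget: 472 minutes
Time used: 415 minutes
Remaining: 472 - 415 = 57 minutes
Percent used: 87.9%
Percent remaining: 12.1%

57


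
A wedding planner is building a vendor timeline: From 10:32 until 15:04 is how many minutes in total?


Start time: 10:32 = 632 minutes from midnight
End time: 15:04 = 904 minutes from midnight
Difference: 904 - 632 = 272 minutes
That is 4 hours and 32 minutes

272


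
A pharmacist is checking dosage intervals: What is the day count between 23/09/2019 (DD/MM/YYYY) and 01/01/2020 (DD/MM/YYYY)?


Start date: 2019-09-23
End date: 2020-01-01
Sep 2019: +8 days
Oct 2019: +31 days
Nov 2019: +30 days
Dec 2019: +31 days
Total: 100 days

100


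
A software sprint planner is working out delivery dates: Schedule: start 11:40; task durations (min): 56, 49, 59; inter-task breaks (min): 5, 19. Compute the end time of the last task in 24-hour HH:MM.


Start: 11:40 = 700 min from midnight
  after task 1 (56 min): 12:36
  after break (5 min): 12:41
  after task 2 (49 min): 13:30
  after break (19 min): 13:49
  after task 3 (59 min): 14:48
Total elapsed: 188 minutes
End time: 14:48

14:48


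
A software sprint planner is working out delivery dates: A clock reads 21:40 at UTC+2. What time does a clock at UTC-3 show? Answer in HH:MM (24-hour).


Local time: 21:40 at UTC+2 (offset 2h)
Target zone: UTC-3 (offset -3h)
Difference: -3 - (2) = -5 hours
Calculation: 21 + (-5) = 16
Result: 16:40

16:40


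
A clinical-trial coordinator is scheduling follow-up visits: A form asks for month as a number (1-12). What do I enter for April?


Calendar month order:
3. March
4. April <--
5. May
April is month number 4

4


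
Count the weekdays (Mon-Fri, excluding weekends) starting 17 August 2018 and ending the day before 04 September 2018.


Start: 2018-08-17 (Friday)
End (exclusive): 2018-09-04 (Tuesday)
Total calendar days: 18
Full weeks: 18 // 7 = 2 -> 10 weekdays
Remaining 4 days starting on Friday:
  Fri(w), Sat(-), Sun(-), Mon(w) -> 2 weekdays
Total business days: 10 + 2 = 12

12


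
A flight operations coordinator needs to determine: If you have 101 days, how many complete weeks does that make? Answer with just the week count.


Total days: 101
Days per week: 7
Division: 101 / 7 = 14 remainder 3
Complete weeks: 14
Remaining days: 3

14


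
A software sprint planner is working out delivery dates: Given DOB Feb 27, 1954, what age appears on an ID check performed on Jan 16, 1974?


Birth: 1954-02-27
Reference: 1974-01-16
Year difference: 1974 - 1954 = 20
Has birthday (02-27) occurred by 01-16? No
Birthday not yet reached this year -> subtract 1
Age in full years: 19

19


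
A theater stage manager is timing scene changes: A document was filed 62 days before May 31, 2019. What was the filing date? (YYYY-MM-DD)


Start: 2019-05-31
Subtracting 62 days
Days already passed in May: 31
After going back through May: 31 more days to subtract
April 2019: 30 days, 1 remaining
March 2019 has 31 days, need 1
Result: 2019-03-30

2019-03-30


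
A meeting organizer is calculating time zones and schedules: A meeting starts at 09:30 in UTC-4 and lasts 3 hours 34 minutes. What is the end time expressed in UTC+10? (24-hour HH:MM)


Start: 09:30 in UTC-4
Step 1 - add duration:
  minutes: 30 + 34 = 64 (carry 1h)
  hours: 9 + 3 + 1 = 13
  end in UTC-4: 13:04
Step 2 - convert UTC-4 -> UTC+10:
  offset difference: 10 - (-4) = 14 hours
  13 + (14) = 27 -> mod 24 = 3
Result: 03:04 in UTC+10

03:04


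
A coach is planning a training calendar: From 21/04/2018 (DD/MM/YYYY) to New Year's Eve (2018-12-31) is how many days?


Start: April 21, 2018
End: December 31, 2018
Days left in April: 9
May: 31
June: 30
July: 31
August: 31
... plus remaining months
Sum of remaining months: 245
Total: 9 + 245 = 254

254


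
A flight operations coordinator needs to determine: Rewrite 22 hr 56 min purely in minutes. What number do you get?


Hours: 22
Extra minutes: 56
Minutes per hour: 60
Hours to minutes: 22 x 60 = 1320
Total: 1320 + 56 = 1376

1376


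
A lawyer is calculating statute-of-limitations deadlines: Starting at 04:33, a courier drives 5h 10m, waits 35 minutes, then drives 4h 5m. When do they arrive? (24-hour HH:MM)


Depart: 04:33
Leg 1: +310 min -> 09:43
Layover: +35 min -> 10:18
Leg 2: +245 min -> 14:23
Total travel: 590 minutes = 9h 50m
Arrival: 14:23

14:23


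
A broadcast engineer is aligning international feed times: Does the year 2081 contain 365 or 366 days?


Year: 2081
Check leap year rules:
Divisible by 4? No
2081 is not a leap year
Days: 365

365


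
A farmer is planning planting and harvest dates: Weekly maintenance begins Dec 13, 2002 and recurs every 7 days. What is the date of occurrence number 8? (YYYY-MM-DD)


First occurrence: 2002-12-13 (occurrence 1)
Each occurrence is 7 days after the previous.
Occurrence 8 is 7 weeks after the first.
7 weeks = 49 days
2002-12-13 + 49 days = 2003-01-31

2003-01-31


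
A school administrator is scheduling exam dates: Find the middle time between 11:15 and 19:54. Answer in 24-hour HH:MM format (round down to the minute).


Start time: 11:15 = 675 minutes from midnight
End time: 19:54 = 1194 minutes from midnight
Sum: 675 + 1194 = 1869
Midpoint: 1869 / 2 = 934 minutes
Convert: 934 / 60 = 15 hours, 34 minutes
Result: 15:34

15:34


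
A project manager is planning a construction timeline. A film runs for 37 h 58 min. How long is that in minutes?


Hours: 37
Minutes: 58
Convert hours to minutes: 37 x 60 = 2220
Add remaining minutes: 2220 + 58 = 2278

2278


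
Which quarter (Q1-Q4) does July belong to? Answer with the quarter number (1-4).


Month: July (month 7)
Q1: January-March (months 1-3)
Q2: April-June (months 4-6)
Q3: July-September (months 7-9)
Q4: October-December (months 10-12)
Month 7 falls in Q3

3


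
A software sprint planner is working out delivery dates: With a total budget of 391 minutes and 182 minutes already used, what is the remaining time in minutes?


Total budget: 391 minutes
Time used: 182 minutes
Remaining: 391 - 182 = 209 minutes
Percent used: 46.5%
Percent remaining: 53.5%

209


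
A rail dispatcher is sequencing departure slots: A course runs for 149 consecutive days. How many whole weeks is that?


Total days: 149
Days per week: 7
Division: 149 / 7 = 21 remainder 2
Complete weeks: 21
Remaining days: 2

21


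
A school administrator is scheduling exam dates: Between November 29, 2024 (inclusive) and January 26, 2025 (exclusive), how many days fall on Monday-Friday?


Start: 2024-11-29 (Friday)
End (exclusive): 2025-01-26 (Sunday)
Total calendar days: 58
Full weeks: 58 // 7 = 8 -> 40 weekdays
Remaining 2 days starting on Friday:
  Fri(w), Sat(-) -> 1 weekdays
Total business days: 40 + 1 = 41

41


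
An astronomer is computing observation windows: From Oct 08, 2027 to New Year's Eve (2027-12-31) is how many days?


Start: October 08, 2027
End: December 31, 2027
Days left in October: 23
November: 30
December: 31
Sum of remaining months: 61
Total: 23 + 61 = 84

84


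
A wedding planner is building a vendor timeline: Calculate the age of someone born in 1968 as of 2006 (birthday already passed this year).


Birth year: 1968
Current year: 2006
Age = current year - birth year
Age = 2006 - 1968 = 38

38


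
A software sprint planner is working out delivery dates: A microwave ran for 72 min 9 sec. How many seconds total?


Minutes: 72
Extra seconds: 9
Seconds per minute: 60
Minutes to seconds: 72 x 60 = 4320
Total: 4320 + 9 = 4329

4329


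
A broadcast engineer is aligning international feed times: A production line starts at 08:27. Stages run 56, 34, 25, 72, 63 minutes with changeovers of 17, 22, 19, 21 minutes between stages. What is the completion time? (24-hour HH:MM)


Start: 08:27 = 507 min from midnight
  after task 1 (56 min): 09:23
  after break (17 min): 09:40
  after task 2 (34 min): 10:14
  after break (22 min): 10:36
  after task 3 (25 min): 11:01
  after break (19 min): 11:20
  after task 4 (72 min): 12:32
  after break (21 min): 12:53
  after task 5 (63 min): 13:56
Total elapsed: 329 minutes
End time: 13:56

13:56


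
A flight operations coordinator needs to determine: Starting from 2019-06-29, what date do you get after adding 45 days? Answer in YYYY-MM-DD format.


Start: 2019-06-29
Adding 45 days
Days remaining in June: 1
After June: 44 days still to add
July 2019: 31 days, 13 remaining
August 2019 has 31 days, need 13
Result: 2019-08-13

2019-08-13


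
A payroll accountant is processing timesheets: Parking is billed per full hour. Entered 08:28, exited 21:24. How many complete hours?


Start: 08:28
End: 21:24
Hour difference: 21 - 8 = 13 hours
Minute difference: 24 - 28 = -4 minutes
Total minutes: 776
Complete hours: 776 / 60 = 12 (remainder 56)

12


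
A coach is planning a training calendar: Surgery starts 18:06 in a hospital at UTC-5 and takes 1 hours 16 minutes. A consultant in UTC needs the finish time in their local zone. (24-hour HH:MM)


Start: 18:06 in UTC-5
Step 1 - add duration:
  minutes: 6 + 16 = 22
  hours: 18 + 1 + 0 = 19
  end in UTC-5: 19:22
Step 2 - convert UTC-5 -> UTC:
  offset difference: 0 - (-5) = 5 hours
  19 + (5) = 24 -> mod 24 = 0
Result: 00:22 in UTC

00:22


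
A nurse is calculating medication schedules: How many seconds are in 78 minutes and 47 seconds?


Minutes: 78
Seconds: 47
Convert minutes to seconds: 78 x 60 = 4680
Add remaining seconds: 4680 + 47 = 4727

4727


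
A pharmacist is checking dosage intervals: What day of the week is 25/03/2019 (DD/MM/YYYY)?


Date: 2019-03-25
January 1, 2019 is a Tuesday
Day of year: 84
Offset from Jan 1: 83 days
83 mod 7 = 6
Result: Monday

Monday


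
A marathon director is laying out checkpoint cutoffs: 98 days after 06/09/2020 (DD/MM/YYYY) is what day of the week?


Start: 2020-09-06 (Sunday)
Step 1 - find target date: add 98 days
  2020-09-06 + 98 days = 2020-12-13
Step 2 - day of week:
  98 mod 7 = 0
  Sunday + 0 days -> Sunday
Result: Sunday (2020-12-13)

Sunday


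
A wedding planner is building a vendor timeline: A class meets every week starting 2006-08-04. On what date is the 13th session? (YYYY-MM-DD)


First occurrence: 2006-08-04 (occurrence 1)
Each occurrence is 7 days after the previous.
Occurrence 13 is 12 weeks after the first.
12 weeks = 84 days
2006-08-04 + 84 days = 2006-10-27

2006-10-27


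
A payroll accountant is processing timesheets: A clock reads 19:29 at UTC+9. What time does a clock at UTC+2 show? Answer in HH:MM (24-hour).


Local time: 19:29 at UTC+9 (offset 9h)
Target zone: UTC+2 (offset 2h)
Difference: 2 - (9) = -7 hours
Calculation: 19 + (-7) = 12
Result: 12:29

12:29


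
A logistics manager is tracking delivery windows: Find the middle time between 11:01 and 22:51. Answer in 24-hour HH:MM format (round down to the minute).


Start time: 11:01 = 661 minutes from midnight
End time: 22:51 = 1371 minutes from midnight
Sum: 661 + 1371 = 2032
Midpoint: 2032 / 2 = 1016 minutes
Convert: 1016 / 60 = 16 hours, 56 minutes
Result: 16:56

16:56


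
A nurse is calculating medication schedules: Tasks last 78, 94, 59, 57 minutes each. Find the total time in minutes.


Durations: 78, 94, 59, 57
Running sum: 78
+ 94 = 172
+ 59 = 231
+ 57 = 288
Total duration: 288 minutes
That is 4 hours and 48 minutes

288


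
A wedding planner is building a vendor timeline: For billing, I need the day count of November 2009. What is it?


Month: November
Year: 2009
November is a 30-day month
Total: 30 days

30


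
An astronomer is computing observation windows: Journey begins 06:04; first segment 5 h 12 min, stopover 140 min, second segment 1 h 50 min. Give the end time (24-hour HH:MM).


Depart: 06:04
Leg 1: +312 min -> 11:16
Layover: +140 min -> 13:36
Leg 2: +110 min -> 15:26
Total travel: 562 minutes = 9h 22m
Arrival: 15:26

15:26


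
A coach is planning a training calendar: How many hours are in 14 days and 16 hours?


Days: 14
Extra hours: 16
Hours per day: 24
Days to hours: 14 x 24 = 336
Total: 336 + 16 = 352

352


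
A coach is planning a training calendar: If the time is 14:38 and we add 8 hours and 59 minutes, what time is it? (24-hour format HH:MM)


Start time: 14:38
Adding: 8 hours 59 minutes
Minutes: 38 + 59 = 97
Minute overflow: 97 >= 60, so carry 1 hour, minutes = 37
Hours: 14 + 8 + 1 = 23
Result: 23:37

23:37


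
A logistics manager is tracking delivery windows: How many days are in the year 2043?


Year: 2043
Check leap year rules:
Divisible by 4? No
2043 is not a leap year
Days: 365

365


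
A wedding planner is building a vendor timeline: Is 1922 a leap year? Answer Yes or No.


Year: 1922
Divisible by 4? 1922 / 4 = 480.5 -> No
Not divisible by 4, so NOT a leap year

No


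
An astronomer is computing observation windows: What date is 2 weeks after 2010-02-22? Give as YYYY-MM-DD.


Start: 2010-02-22
Weeks to add: 2
Convert to days: 2 x 7 = 14 days
Add 14 days to 2010-02-22
Result: 2010-03-08

2010-03-08


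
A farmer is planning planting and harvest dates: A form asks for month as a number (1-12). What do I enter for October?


Calendar month order:
9. September
10. October <--
11. November
October is month number 10

10


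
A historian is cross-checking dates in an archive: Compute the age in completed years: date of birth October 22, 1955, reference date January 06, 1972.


Birth: 1955-10-22
Reference: 1972-01-06
Year difference: 1972 - 1955 = 17
Has birthday (10-22) occurred by 01-06? No
Birthday not yet reached this year -> subtract 1
Age in full years: 16

16


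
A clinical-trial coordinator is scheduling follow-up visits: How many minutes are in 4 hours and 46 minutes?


Hours: 4
Extra minutes: 46
Minutes per hour: 60
Hours to minutes: 4 x 60 = 240
Total: 240 + 46 = 286

286


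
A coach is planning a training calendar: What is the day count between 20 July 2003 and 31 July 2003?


Start date: 2003-07-20
End date: 2003-07-31
Jul 2003: +11 days
Total: 11 days

11


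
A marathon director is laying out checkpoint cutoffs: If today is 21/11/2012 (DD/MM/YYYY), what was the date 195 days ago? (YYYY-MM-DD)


Start: 2012-11-21
Subtracting 195 days
Days already passed in November: 21
After going back through November: 174 more days to subtract
October 2012: 31 days, 143 remaining
September 2012: 30 days, 113 remaining
August 2012: 31 days, 82 remaining
July 2012: 31 days, 51 remaining
Result: 2012-05-10

2012-05-10


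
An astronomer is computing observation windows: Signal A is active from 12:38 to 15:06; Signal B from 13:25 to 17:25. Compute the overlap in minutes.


Interval A: [758, 906] minutes from midnight
Interval B: [805, 1045] minutes from midnight
Overlap start = max(758, 805) = 805
Overlap end = min(906, 1045) = 906
Overlap = 906 - 805 = 101 minutes

101


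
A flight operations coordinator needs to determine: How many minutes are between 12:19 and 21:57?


Start time: 12:19 = 739 minutes from midnight
End time: 21:57 = 1317 minutes from midnight
Difference: 1317 - 739 = 578 minutes
That is 9 hours and 38 minutes

578


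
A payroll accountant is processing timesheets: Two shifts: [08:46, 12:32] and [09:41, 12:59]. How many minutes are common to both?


Interval A: [526, 752] minutes from midnight
Interval B: [581, 779] minutes from midnight
Overlap start = max(526, 581) = 581
Overlap end = min(752, 779) = 752
Overlap = 752 - 581 = 171 minutes

171


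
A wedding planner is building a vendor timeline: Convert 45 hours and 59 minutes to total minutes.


Hours: 45
Extra minutes: 59
Minutes per hour: 60
Hours to minutes: 45 x 60 = 2700
Total: 2700 + 59 = 2759

2759


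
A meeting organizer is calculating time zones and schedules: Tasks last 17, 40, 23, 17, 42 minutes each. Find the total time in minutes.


Durations: 17, 40, 23, 17, 42
Running sum: 17
+ 40 = 57
+ 23 = 80
+ 17 = 97
+ 42 = 139
Total duration: 139 minutes
That is 2 hours and 19 minutes

139


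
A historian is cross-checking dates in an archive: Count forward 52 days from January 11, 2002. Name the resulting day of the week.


Start: 2002-01-11 (Friday)
Step 1 - find target date: add 52 days
  2002-01-11 + 52 days = 2002-03-04
Step 2 - day of week:
  52 mod 7 = 3
  Friday + 3 days -> Monday
Result: Monday (2002-03-04)

Monday


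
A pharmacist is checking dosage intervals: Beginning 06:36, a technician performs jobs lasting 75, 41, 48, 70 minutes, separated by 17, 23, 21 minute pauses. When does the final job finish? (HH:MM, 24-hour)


Start: 06:36 = 396 min from midnight
  after task 1 (75 min): 07:51
  after break (17 min): 08:08
  after task 2 (41 min): 08:49
  after break (23 min): 09:12
  after task 3 (48 min): 10:00
  after break (21 min): 10:21
  after task 4 (70 min): 11:31
Total elapsed: 295 minutes
End time: 11:31

11:31


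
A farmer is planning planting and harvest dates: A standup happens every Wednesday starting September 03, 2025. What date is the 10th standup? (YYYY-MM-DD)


First occurrence: 2025-09-03 (occurrence 1)
Each occurrence is 7 days after the previous.
Occurrence 10 is 9 weeks after the first.
9 weeks = 63 days
2025-09-03 + 63 days = 2025-11-05

2025-11-05


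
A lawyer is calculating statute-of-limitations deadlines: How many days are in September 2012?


Month: September
Year: 2012
September is a 30-day month
Total: 30 days

30


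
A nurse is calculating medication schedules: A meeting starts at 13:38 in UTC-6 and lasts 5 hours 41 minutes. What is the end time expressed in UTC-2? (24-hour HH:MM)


Start: 13:38 in UTC-6
Step 1 - add duration:
  minutes: 38 + 41 = 79 (carry 1h)
  hours: 13 + 5 + 1 = 19
  end in UTC-6: 19:19
Step 2 - convert UTC-6 -> UTC-2:
  offset difference: -2 - (-6) = 4 hours
  19 + (4) = 23 -> mod 24 = 23
Result: 23:19 in UTC-2

23:19


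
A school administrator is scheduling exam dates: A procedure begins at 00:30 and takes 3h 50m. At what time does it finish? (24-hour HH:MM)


Start time: 00:30
Adding: 3 hours 50 minutes
Minutes: 30 + 50 = 80
Minute overflow: 80 >= 60, so carry 1 hour, minutes = 20
Hours: 0 + 3 + 1 = 4
Result: 04:20

04:20


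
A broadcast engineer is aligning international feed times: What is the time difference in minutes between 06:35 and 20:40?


Start time: 06:35 = 395 minutes from midnight
End time: 20:40 = 1240 minutes from midnight
Difference: 1240 - 395 = 845 minutes
That is 14 hours and 5 minutes

845


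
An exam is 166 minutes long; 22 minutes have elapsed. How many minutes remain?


Total budget: 166 minutes
Time used: 22 minutes
Remaining: 166 - 22 = 144 minutes
Percent used: 13.3%
Percent remaining: 86.7%

144


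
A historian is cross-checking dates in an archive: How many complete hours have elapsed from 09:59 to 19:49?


Start: 09:59
End: 19:49
Hour difference: 19 - 9 = 10 hours
Minute difference: 49 - 59 = -10 minutes
Total minutes: 590
Complete hours: 590 / 60 = 9 (remainder 50)

9


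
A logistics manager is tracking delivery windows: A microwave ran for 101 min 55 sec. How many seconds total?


Minutes: 101
Extra seconds: 55
Seconds per minute: 60
Minutes to seconds: 101 x 60 = 6060
Total: 6060 + 55 = 6115

6115


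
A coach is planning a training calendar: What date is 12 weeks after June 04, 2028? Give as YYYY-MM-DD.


Start: 2028-06-04
Weeks to add: 12
Convert to days: 12 x 7 = 84 days
Add 84 days to 2028-06-04
Result: 2028-08-27

2028-08-27


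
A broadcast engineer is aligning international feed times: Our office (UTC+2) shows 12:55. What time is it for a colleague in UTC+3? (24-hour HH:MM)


Local time: 12:55 at UTC+2 (offset 2h)
Target zone: UTC+3 (offset 3h)
Difference: 3 - (2) = 1 hours
Calculation: 12 + (1) = 13
Result: 13:55

13:55


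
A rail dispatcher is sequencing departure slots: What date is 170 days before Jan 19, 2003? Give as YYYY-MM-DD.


Start: 2003-01-19
Subtracting 170 days
Days already passed in January: 19
After going back through January: 151 more days to subtract
December 2002: 31 days, 120 remaining
November 2002: 30 days, 90 remaining
October 2002: 31 days, 59 remaining
September 2002: 30 days, 29 remaining
Result: 2002-08-02

2002-08-02


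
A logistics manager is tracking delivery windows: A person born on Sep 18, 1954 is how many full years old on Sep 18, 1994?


Birth: 1954-09-18
Reference: 1994-09-18
Year difference: 1994 - 1954 = 40
Has birthday (09-18) occurred by 09-18? Yes
Age in full years: 40

40


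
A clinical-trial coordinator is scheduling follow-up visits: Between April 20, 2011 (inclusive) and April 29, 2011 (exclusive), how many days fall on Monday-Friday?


Start: 2011-04-20 (Wednesday)
End (exclusive): 2011-04-29 (Friday)
Total calendar days: 9
Full weeks: 9 // 7 = 1 -> 5 weekdays
Remaining 2 days starting on Wednesday:
  Wed(w), Thu(w) -> 2 weekdays
Total business days: 5 + 2 = 7

7


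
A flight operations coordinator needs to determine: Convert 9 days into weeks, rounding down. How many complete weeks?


Total days: 9
Days per week: 7
Division: 9 / 7 = 1 remainder 2
Complete weeks: 1
Remaining days: 2

1


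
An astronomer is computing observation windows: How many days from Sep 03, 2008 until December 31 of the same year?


Start: September 03, 2008
End: December 31, 2008
Days left in September: 27
October: 31
November: 30
December: 31
Sum of remaining months: 92
Total: 27 + 92 = 119

119


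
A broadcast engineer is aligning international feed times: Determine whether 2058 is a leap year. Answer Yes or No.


Year: 2058
Divisible by 4? 2058 / 4 = 514.5 -> No
Not divisible by 4, so NOT a leap year

No


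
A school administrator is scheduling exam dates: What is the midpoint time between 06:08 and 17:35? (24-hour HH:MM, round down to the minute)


Start time: 06:08 = 368 minutes from midnight
End time: 17:35 = 1055 minutes from midnight
Sum: 368 + 1055 = 1423
Midpoint: 1423 / 2 = 711 minutes
Convert: 711 / 60 = 11 hours, 51 minutes
Result: 11:51

11:51


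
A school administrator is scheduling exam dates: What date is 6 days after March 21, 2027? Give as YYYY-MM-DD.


Start: 2027-03-21
Adding 6 days
Days remaining in March: 10
Result: 2027-03-27

2027-03-27


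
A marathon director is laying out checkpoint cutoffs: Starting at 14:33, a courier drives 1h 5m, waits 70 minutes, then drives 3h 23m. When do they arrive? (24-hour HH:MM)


Depart: 14:33
Leg 1: +65 min -> 15:38
Layover: +70 min -> 16:48
Leg 2: +203 min -> 20:11
Total travel: 338 minutes = 5h 38m
Arrival: 20:11

20:11


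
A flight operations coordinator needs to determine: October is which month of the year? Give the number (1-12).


Calendar month order:
9. September
10. October <--
11. November
October is month number 10

10


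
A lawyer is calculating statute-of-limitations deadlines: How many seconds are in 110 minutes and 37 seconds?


Minutes: 110
Seconds: 37
Convert minutes to seconds: 110 x 60 = 6600
Add remaining seconds: 6600 + 37 = 6637

6637


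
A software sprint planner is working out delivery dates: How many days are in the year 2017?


Year: 2017
Check leap year rules:
Divisible by 4? No
2017 is not a leap year
Days: 365

365


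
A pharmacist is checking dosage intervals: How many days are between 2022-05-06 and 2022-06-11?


Start date: 2022-05-06
End date: 2022-06-11
May 2022: +26 days
Jun 2022: +10 days
Total: 36 days

36


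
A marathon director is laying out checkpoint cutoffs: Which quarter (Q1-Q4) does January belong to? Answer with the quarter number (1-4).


Month: January (month 1)
Q1: January-March (months 1-3)
Q2: April-June (months 4-6)
Q3: July-September (months 7-9)
Q4: October-December (months 10-12)
Month 1 falls in Q1

1


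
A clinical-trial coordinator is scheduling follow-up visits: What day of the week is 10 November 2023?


Date: 2023-11-10
January 1, 2023 is a Sunday
Day of year: 314
Offset from Jan 1: 313 days
313 mod 7 = 5
Result: Friday

Friday


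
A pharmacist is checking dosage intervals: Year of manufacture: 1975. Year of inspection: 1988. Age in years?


Birth year: 1975
Current year: 1988
Age = current year - birth year
Age = 1988 - 1975 = 13

13


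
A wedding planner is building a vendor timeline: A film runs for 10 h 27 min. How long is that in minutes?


Hours: 10
Minutes: 27
Convert hours to minutes: 10 x 60 = 600
Add remaining minutes: 600 + 27 = 627

627


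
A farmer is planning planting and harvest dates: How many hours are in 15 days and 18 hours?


Days: 15
Extra hours: 18
Hours per day: 24
Days to hours: 15 x 24 = 360
Total: 360 + 18 = 378

378


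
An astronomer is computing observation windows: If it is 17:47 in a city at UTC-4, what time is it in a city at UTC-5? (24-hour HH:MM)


Local time: 17:47 at UTC-4 (offset -4h)
Target zone: UTC-5 (offset -5h)
Difference: -5 - (-4) = -1 hours
Calculation: 17 + (-1) = 16
Result: 16:47

16:47


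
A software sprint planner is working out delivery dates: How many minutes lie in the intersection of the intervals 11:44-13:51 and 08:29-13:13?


Interval A: [704, 831] minutes from midnight
Interval B: [509, 793] minutes from midnight
Overlap start = max(704, 509) = 704
Overlap end = min(831, 793) = 793
Overlap = 793 - 704 = 89 minutes

89


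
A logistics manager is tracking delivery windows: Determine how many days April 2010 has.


Month: April
Year: 2010
April is a 30-day month
Total: 30 days

30


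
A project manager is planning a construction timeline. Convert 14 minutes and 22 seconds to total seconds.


Minutes: 14
Extra seconds: 22
Seconds per minute: 60
Minutes to seconds: 14 x 60 = 840
Total: 840 + 22 = 862

862


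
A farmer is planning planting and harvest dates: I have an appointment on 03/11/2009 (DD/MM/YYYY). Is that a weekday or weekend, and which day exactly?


Date: 2009-11-03
January 1, 2009 is a Thursday
Day of year: 307
Offset from Jan 1: 306 days
306 mod 7 = 5
Result: Tuesday

Tuesday


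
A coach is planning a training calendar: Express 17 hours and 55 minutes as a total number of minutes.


Hours: 17
Extra minutes: 55
Minutes per hour: 60
Hours to minutes: 17 x 60 = 1020
Total: 1020 + 55 = 1075

1075


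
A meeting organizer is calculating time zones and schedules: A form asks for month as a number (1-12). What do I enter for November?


Calendar month order:
10. October
11. November <--
12. December
November is month number 11

11


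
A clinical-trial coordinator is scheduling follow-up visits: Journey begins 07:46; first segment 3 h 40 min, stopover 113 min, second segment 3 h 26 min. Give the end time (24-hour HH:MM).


Depart: 07:46
Leg 1: +220 min -> 11:26
Layover: +113 min -> 13:19
Leg 2: +206 min -> 16:45
Total travel: 539 minutes = 8h 59m
Arrival: 16:45

16:45


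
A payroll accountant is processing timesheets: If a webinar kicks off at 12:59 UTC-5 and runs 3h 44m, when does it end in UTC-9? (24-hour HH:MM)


Start: 12:59 in UTC-5
Step 1 - add duration:
  minutes: 59 + 44 = 103 (carry 1h)
  hours: 12 + 3 + 1 = 16
  end in UTC-5: 16:43
Step 2 - convert UTC-5 -> UTC-9:
  offset difference: -9 - (-5) = -4 hours
  16 + (-4) = 12 -> mod 24 = 12
Result: 12:43 in UTC-9

12:43


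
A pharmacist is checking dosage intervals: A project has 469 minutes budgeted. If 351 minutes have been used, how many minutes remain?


Total budget: 469 minutes
Time used: 351 minutes
Remaining: 469 - 351 = 118 minutes
Percent used: 74.8%
Percent remaining: 25.2%

118


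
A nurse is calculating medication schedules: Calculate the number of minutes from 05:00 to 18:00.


Start time: 05:00 = 300 minutes from midnight
End time: 18:00 = 1080 minutes from midnight
Difference: 1080 - 300 = 780 minutes
That is 13 hours and 0 minutes

780


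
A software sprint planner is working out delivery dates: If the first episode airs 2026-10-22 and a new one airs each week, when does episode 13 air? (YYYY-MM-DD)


First occurrence: 2026-10-22 (occurrence 1)
Each occurrence is 7 days after the previous.
Occurrence 13 is 12 weeks after the first.
12 weeks = 84 days
2026-10-22 + 84 days = 2027-01-14

2027-01-14


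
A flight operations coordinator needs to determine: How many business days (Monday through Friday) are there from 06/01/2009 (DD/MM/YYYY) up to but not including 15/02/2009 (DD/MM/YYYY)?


Start: 2009-01-06 (Tuesday)
End (exclusive): 2009-02-15 (Sunday)
Total calendar days: 40
Full weeks: 40 // 7 = 5 -> 25 weekdays
Remaining 5 days starting on Tuesday:
  Tue(w), Wed(w), Thu(w), Fri(w), Sat(-) -> 4 weekdays
Total business days: 25 + 4 = 29

29


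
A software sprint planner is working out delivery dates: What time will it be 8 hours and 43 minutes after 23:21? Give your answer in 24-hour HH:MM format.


Start time: 23:21
Adding: 8 hours 43 minutes
Minutes: 21 + 43 = 64
Minute overflow: 64 >= 60, so carry 1 hour, minutes = 4
Hours: 23 + 8 + 1 = 32
Hour wraparound: 32 mod 24 = 8
Result: 08:04

08:04


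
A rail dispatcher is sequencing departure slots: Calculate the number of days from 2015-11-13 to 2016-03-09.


Start date: 2015-11-13
End date: 2016-03-09
Nov 2015: +18 days
Dec 2015: +31 days
Jan 2016: +31 days
Feb 2016: +29 days
Mar 2016: +8 days
Total: 117 days

117


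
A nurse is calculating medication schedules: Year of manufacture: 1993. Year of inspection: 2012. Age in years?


Birth year: 1993
Current year: 2012
Age = current year - birth year
Age = 2012 - 1993 = 19

19


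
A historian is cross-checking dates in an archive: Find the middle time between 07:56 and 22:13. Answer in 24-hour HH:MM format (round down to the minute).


Start time: 07:56 = 476 minutes from midnight
End time: 22:13 = 1333 minutes from midnight
Sum: 476 + 1333 = 1809
Midpoint: 1809 / 2 = 904 minutes
Convert: 904 / 60 = 15 hours, 4 minutes
Result: 15:04

15:04


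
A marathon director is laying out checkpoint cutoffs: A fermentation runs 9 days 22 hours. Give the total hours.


Days: 9
Extra hours: 22
Hours per day: 24
Days to hours: 9 x 24 = 216
Total: 216 + 22 = 238

238


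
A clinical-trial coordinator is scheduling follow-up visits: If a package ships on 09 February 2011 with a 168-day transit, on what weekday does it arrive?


Start: 2011-02-09 (Wednesday)
Step 1 - find target date: add 168 days
  2011-02-09 + 168 days = 2011-07-27
Step 2 - day of week:
  168 mod 7 = 0
  Wednesday + 0 days -> Wednesday
Result: Wednesday (2011-07-27)

Wednesday


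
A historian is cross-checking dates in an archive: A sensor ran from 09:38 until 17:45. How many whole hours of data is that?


Start: 09:38
End: 17:45
Hour difference: 17 - 9 = 8 hours
Minute difference: 45 - 38 = 7 minutes
Total minutes: 487
Complete hours: 487 / 60 = 8 (remainder 7)

8


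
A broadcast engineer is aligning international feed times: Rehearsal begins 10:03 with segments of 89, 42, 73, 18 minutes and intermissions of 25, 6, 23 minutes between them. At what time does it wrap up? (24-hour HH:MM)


Start: 10:03 = 603 min from midnight
  after task 1 (89 min): 11:32
  after break (25 min): 11:57
  after task 2 (42 min): 12:39
  after break (6 min): 12:45
  after task 3 (73 min): 13:58
  after break (23 min): 14:21
  after task 4 (18 min): 14:39
Total elapsed: 276 minutes
End time: 14:39

14:39


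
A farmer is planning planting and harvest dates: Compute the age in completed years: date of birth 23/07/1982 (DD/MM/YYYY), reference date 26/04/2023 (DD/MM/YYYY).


Birth: 1982-07-23
Reference: 2023-04-26
Year difference: 2023 - 1982 = 41
Has birthday (07-23) occurred by 04-26? No
Birthday not yet reached this year -> subtract 1
Age in full years: 40

40


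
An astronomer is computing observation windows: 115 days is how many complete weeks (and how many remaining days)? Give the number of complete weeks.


Total days: 115
Days per week: 7
Division: 115 / 7 = 16 remainder 3
Complete weeks: 16
Remaining days: 3

16


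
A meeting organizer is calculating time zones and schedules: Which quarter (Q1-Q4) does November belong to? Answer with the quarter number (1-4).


Month: November (month 11)
Q1: January-March (months 1-3)
Q2: April-June (months 4-6)
Q3: July-September (months 7-9)
Q4: October-December (months 10-12)
Month 11 falls in Q4

4


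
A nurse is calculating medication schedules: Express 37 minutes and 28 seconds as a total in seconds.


Minutes: 37
Seconds: 28
Convert minutes to seconds: 37 x 60 = 2220
Add remaining seconds: 2220 + 28 = 2248

2248


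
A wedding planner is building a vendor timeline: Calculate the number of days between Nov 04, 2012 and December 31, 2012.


Start: November 04, 2012
End: December 31, 2012
Days left in November: 26
December: 31
Sum of remaining months: 31
Total: 26 + 31 = 57

57


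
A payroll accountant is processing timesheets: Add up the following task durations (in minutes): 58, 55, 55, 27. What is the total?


Durations: 58, 55, 55, 27
Running sum: 58
+ 55 = 113
+ 55 = 168
+ 27 = 195
Total duration: 195 minutes
That is 3 hours and 15 minutes

195


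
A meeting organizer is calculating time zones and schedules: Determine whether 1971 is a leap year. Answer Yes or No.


Year: 1971
Divisible by 4? 1971 / 4 = 492.75 -> No
Not divisible by 4, so NOT a leap year

No


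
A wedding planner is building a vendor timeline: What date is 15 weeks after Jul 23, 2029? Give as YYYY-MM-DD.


Start: 2029-07-23
Weeks to add: 15
Convert to days: 15 x 7 = 105 days
Add 105 days to 2029-07-23
Result: 2029-11-05

2029-11-05


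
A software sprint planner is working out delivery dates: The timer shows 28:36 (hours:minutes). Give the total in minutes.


Hours: 28
Minutes: 36
Convert hours to minutes: 28 x 60 = 1680
Add remaining minutes: 1680 + 36 = 1716

1716


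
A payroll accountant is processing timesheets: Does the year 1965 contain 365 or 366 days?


Year: 1965
Check leap year rules:
Divisible by 4? No
1965 is not a leap year
Days: 365

365


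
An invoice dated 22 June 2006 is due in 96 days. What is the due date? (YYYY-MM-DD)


Start: 2006-06-22
Adding 96 days
Days remaining in June: 8
After June: 88 days still to add
July 2006: 31 days, 57 remaining
August 2006: 31 days, 26 remaining
September 2006 has 30 days, need 26
Result: 2006-09-26

2006-09-26


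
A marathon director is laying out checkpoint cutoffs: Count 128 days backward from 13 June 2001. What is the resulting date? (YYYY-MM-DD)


Start: 2001-06-13
Subtracting 128 days
Days already passed in June: 13
After going back through June: 115 more days to subtract
May 2001: 31 days, 84 remaining
April 2001: 30 days, 54 remaining
March 2001: 31 days, 23 remaining
February 2001 has 28 days, need 23
Result: 2001-02-05

2001-02-05


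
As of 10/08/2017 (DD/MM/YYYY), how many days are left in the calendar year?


Start: August 10, 2017
End: December 31, 2017
Days left in August: 21
September: 30
October: 31
November: 30
December: 31
Sum of remaining months: 122
Total: 21 + 122 = 143

143


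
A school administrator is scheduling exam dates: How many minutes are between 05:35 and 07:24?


Start time: 05:35 = 335 minutes from midnight
End time: 07:24 = 444 minutes from midnight
Difference: 444 - 335 = 109 minutes
That is 1 hours and 49 minutes

109


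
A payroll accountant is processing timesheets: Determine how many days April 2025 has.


Month: April
Year: 2025
April is a 30-day month
Total: 30 days

30


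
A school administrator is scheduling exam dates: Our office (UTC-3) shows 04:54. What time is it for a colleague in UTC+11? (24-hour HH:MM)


Local time: 04:54 at UTC-3 (offset -3h)
Target zone: UTC+11 (offset 11h)
Difference: 11 - (-3) = 14 hours
Calculation: 4 + (14) = 18
Result: 18:54

18:54


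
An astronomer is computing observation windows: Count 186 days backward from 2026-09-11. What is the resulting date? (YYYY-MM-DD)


Start: 2026-09-11
Subtracting 186 days
Days already passed in September: 11
After going back through September: 175 more days to subtract
August 2026: 31 days, 144 remaining
July 2026: 31 days, 113 remaining
June 2026: 30 days, 83 remaining
May 2026: 31 days, 52 remaining
Result: 2026-03-09

2026-03-09


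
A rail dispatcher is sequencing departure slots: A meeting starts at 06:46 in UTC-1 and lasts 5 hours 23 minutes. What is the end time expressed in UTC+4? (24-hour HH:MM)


Start: 06:46 in UTC-1
Step 1 - add duration:
  minutes: 46 + 23 = 69 (carry 1h)
  hours: 6 + 5 + 1 = 12
  end in UTC-1: 12:09
Step 2 - convert UTC-1 -> UTC+4:
  offset difference: 4 - (-1) = 5 hours
  12 + (5) = 17 -> mod 24 = 17
Result: 17:09 in UTC+4

17:09


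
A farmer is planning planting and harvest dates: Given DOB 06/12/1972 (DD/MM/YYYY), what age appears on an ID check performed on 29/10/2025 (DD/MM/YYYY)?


Birth: 1972-12-06
Reference: 2025-10-29
Year difference: 2025 - 1972 = 53
Has birthday (12-06) occurred by 10-29? No
Birthday not yet reached this year -> subtract 1
Age in full years: 52

52


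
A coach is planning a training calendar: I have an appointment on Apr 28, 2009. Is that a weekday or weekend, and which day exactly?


Date: 2009-04-28
January 1, 2009 is a Thursday
Day of year: 118
Offset from Jan 1: 117 days
117 mod 7 = 5
Result: Tuesday

Tuesday


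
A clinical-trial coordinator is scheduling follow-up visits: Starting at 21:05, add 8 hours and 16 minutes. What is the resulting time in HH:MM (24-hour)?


Start time: 21:05
Adding: 8 hours 16 minutes
Minutes: 5 + 16 = 21
Hours: 21 + 8 + 0 = 29
Hour wraparound: 29 mod 24 = 5
Result: 05:21

05:21


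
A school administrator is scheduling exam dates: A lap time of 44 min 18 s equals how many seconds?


Minutes: 44
Seconds: 18
Convert minutes to seconds: 44 x 60 = 2640
Add remaining seconds: 2640 + 18 = 2658

2658


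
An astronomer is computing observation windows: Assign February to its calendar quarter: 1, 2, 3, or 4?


Month: February (month 2)
Q1: January-March (months 1-3)
Q2: April-June (months 4-6)
Q3: July-September (months 7-9)
Q4: October-December (months 10-12)
Month 2 falls in Q1

1


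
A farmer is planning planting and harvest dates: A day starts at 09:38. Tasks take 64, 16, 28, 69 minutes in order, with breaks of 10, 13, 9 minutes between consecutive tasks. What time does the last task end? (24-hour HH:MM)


Start: 09:38 = 578 min from midnight
  after task 1 (64 min): 10:42
  after break (10 min): 10:52
  after task 2 (16 min): 11:08
  after break (13 min): 11:21
  after task 3 (28 min): 11:49
  after break (9 min): 11:58
  after task 4 (69 min): 13:07
Total elapsed: 209 minutes
End time: 13:07

13:07


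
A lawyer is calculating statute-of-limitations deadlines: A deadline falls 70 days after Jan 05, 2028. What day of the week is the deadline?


Start: 2028-01-05 (Wednesday)
Step 1 - find target date: add 70 days
  2028-01-05 + 70 days = 2028-03-15
Step 2 - day of week:
  70 mod 7 = 0
  Wednesday + 0 days -> Wednesday
Result: Wednesday (2028-03-15)

Wednesday
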